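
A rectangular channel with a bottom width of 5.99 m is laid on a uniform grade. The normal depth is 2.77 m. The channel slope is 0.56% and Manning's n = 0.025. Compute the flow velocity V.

V = 3.82 m/s

Flow area A = b·y = 5.99 × 2.77 = 16.59 m². Wetted perimeter P = b + 2y = 5.99 + 2×2.77 = 11.53 m.
Hydraulic radius R = A/P = 16.59/11.53 = 1.439 m.
From Manning's equation, V = (1/n) R^(2/3) S^(1/2) = (1/0.025) × 1.439^(2/3) × 0.0056^(1/2) = 3.82 m/s.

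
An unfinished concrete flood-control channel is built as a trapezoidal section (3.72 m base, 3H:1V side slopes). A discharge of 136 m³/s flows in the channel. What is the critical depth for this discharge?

y_c = 2.79 m

At critical depth, Q² T / (g A³) = 1, i.e. A³/T = Q²/g = 136²/9.81 = 1885.
Try y = 2.13 m: A³/T = 605.2 — low.
Try y = 2.79 m: A³/T = 1876 — ≈ 1885.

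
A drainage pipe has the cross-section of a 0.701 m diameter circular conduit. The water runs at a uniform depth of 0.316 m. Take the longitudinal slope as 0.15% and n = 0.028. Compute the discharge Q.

For a circular section of diameter D = 0.701 m at depth y = 0.316 m, the central angle is θ = 2 arccos(1 − 2y/D) = 2.944 rad. Then A = (D²/8)(θ − sin θ) = 0.1688 m² and P = Dθ/2 = 1.032 m.
Hydraulic radius R = A/P = 0.1688/1.032 = 0.1636 m.
Manning's equation: Q = (1/n) A R^(2/3) S^(1/2) = (1/0.028) × 0.1688 × 0.1636^(2/3) × 0.0015^(1/2) = 0.0699 m³/s.

Q = 0.0699 m³/s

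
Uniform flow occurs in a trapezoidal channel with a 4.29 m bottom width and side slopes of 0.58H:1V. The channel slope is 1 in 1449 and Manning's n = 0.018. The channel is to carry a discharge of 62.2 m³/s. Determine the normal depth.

Manning's equation rearranged: A R^(2/3) = nQ / (1·√S) = 0.018 × 62.2 / (√0.0006901) = 42.62.
At y = 3.33 m: A R^(2/3) = 29.83 — short.
At y = 4.87 m: A R^(2/3) = 59.11 — over.
At y = 4.07 m: A R^(2/3) = 42.62 — matches.

y_n = 4.07 m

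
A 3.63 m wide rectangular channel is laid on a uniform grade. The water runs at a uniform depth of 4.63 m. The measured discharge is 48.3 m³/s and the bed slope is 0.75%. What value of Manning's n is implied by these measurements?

Flow area A = b·y = 3.63 × 4.63 = 16.81 m². Wetted perimeter P = b + 2y = 3.63 + 2×4.63 = 12.89 m.
Hydraulic radius R = A/P = 16.81/12.89 = 1.304 m.
Rearranging Manning's equation: n = (1/Q) A R^(2/3) S^(1/2) = (1/48.3) × 16.81 × 1.304^(2/3) × √0.0075 = 0.036.

n = 0.036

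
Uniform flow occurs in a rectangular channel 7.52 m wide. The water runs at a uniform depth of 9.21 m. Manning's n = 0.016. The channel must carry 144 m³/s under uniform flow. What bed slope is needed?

S = 0.000299

Flow area A = b·y = 7.52 × 9.21 = 69.26 m². Wetted perimeter P = b + 2y = 7.52 + 2×9.21 = 25.94 m.
Hydraulic radius R = A/P = 69.26/25.94 = 2.67 m.
From Manning's equation, S = [nQ / (1 A R^(2/3))]² = [0.016 × 144 / (1 × 69.26 × 2.67^(2/3))]² = 0.000299.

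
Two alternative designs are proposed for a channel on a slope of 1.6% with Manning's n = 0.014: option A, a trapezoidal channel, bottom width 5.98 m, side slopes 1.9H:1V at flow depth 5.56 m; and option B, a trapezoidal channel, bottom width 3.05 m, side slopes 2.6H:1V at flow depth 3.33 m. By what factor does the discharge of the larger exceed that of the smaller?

Channel A: With bottom width b = 5.98 m and side slope z = 1.9: A = (b + zy)y = (5.98 + 1.9×5.56)×5.56 = 91.98 m²; P = b + 2y√(1+z²) = 5.98 + 2×5.56×2.147 = 29.86 m. Hydraulic radius R = A/P = 91.98/29.86 = 3.081 m. Q_A = (1/0.014)·91.98·3.081^(2/3)·√0.016 = 1760 m³/s.
Channel B: With bottom width b = 3.05 m and side slope z = 2.6: A = (b + zy)y = (3.05 + 2.6×3.33)×3.33 = 38.99 m²; P = b + 2y√(1+z²) = 3.05 + 2×3.33×2.786 = 21.6 m. Hydraulic radius R = A/P = 38.99/21.6 = 1.805 m. Q_B = (1/0.014)·38.99·1.805^(2/3)·√0.016 = 522.2 m³/s.
The larger discharge is 1760 m³/s and the smaller is 522.2 m³/s; the ratio is 3.37.

3.37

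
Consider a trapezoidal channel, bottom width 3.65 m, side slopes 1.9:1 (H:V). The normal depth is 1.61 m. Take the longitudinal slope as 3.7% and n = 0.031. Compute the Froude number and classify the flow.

supercritical

With bottom width b = 3.65 m and side slope z = 1.9: A = (b + zy)y = (3.65 + 1.9×1.61)×1.61 = 10.8 m²; P = b + 2y√(1+z²) = 3.65 + 2×1.61×2.147 = 10.56 m.
Hydraulic radius R = A/P = 10.8/10.56 = 1.023 m.
V = (1/n) R^(2/3) √S = (1/0.031) × 1.023^(2/3) × √0.037 = 6.298 m/s. Hydraulic depth D_h = A/T = 10.8/9.768 = 1.106 m.
Froude number Fr = V/√(g·D_h) = 6.298/√(9.81×1.106) = 1.91, which is greater than 1, so the flow is supercritical.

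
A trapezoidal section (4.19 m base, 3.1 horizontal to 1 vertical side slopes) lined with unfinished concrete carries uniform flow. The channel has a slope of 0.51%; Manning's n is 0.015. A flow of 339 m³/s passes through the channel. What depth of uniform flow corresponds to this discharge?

Manning's equation rearranged: A R^(2/3) = nQ / (1·√S) = 0.015 × 339 / (√0.0051) = 71.2.
Trying y = 3.81 m: A R^(2/3) = 100 — high.
Trying y = 2.88 m: A R^(2/3) = 52.67 — low.
Trying y = 3.29 m: A R^(2/3) = 71.28 — ≈ 71.2.

y_n = 3.29 m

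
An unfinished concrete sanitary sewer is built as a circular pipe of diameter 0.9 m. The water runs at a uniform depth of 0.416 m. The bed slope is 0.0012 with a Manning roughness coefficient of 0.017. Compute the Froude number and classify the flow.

subcritical

For a circular section of diameter D = 0.9 m at depth y = 0.416 m, the central angle is θ = 2 arccos(1 − 2y/D) = 2.99 rad. Then A = (D²/8)(θ − sin θ) = 0.2875 m² and P = Dθ/2 = 1.346 m.
Hydraulic radius R = A/P = 0.2875/1.346 = 0.2137 m.
V = (1/n) R^(2/3) √S = (1/0.017) × 0.2137^(2/3) × √0.0012 = 0.7283 m/s. Hydraulic depth D_h = A/T = 0.2875/0.8974 = 0.3204 m.
Froude number Fr = V/√(g·D_h) = 0.7283/√(9.81×0.3204) = 0.411, which is less than 1, so the flow is subcritical.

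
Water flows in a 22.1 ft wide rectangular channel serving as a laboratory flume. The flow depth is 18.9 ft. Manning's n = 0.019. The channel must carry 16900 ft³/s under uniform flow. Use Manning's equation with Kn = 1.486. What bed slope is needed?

Flow area A = b·y = 22.1 × 18.9 = 417.7 ft². Wetted perimeter P = b + 2y = 22.1 + 2×18.9 = 59.9 ft.
Hydraulic radius R = A/P = 417.7/59.9 = 6.973 ft.
From Manning's equation, S = [nQ / (1.486 A R^(2/3))]² = [0.019 × 16900 / (1.486 × 417.7 × 6.973^(2/3))]² = 0.0201.

S = 0.0201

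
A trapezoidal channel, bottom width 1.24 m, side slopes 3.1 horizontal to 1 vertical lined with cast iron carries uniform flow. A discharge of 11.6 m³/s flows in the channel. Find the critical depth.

y_c = 1.05 m

At critical depth, Q² T / (g A³) = 1, i.e. A³/T = Q²/g = 11.6²/9.81 = 13.72.
Trying y = 0.718 m: A³/T = 2.707 — too small.
Trying y = 1.26 m: A³/T = 30.11 — too large.
Trying y = 1.05 m: A³/T = 13.57 — matches.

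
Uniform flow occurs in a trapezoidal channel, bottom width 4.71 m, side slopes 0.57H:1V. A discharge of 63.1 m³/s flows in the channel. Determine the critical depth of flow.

y_c = 2.38 m

At critical depth, Q² T / (g A³) = 1, i.e. A³/T = Q²/g = 63.1²/9.81 = 405.9.
At y = 2.73 m: A³/T = 640 — high.
At y = 1.8 m: A³/T = 162.8 — low.
At y = 2.38 m: A³/T = 405.5 — close enough.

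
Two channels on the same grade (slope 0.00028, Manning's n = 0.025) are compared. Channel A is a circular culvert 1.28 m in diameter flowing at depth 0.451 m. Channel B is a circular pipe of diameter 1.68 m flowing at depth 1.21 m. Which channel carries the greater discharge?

channel B

Channel A: For a circular section of diameter D = 1.28 m at depth y = 0.451 m, the central angle is θ = 2 arccos(1 − 2y/D) = 2.542 rad. Then A = (D²/8)(θ − sin θ) = 0.405 m² and P = Dθ/2 = 1.627 m. Hydraulic radius R = A/P = 0.405/1.627 = 0.249 m. Q_A = (1/0.025)·0.405·0.249^(2/3)·√0.00028 = 0.1073 m³/s.
Channel B: For a circular section of diameter D = 1.68 m at depth y = 1.21 m, the central angle is θ = 2 arccos(1 − 2y/D) = 4.054 rad. Then A = (D²/8)(θ − sin θ) = 1.709 m² and P = Dθ/2 = 3.405 m. Hydraulic radius R = A/P = 1.709/3.405 = 0.5019 m. Q_B = (1/0.025)·1.709·0.5019^(2/3)·√0.00028 = 0.7226 m³/s.
Q_A = 0.1073 m³/s vs Q_B = 0.7226 m³/s, so channel B carries more.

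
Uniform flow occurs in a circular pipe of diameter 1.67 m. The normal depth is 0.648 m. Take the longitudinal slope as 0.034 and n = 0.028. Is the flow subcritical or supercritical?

For a circular section of diameter D = 1.67 m at depth y = 0.648 m, the central angle is θ = 2 arccos(1 − 2y/D) = 2.69 rad. Then A = (D²/8)(θ − sin θ) = 0.7855 m² and P = Dθ/2 = 2.246 m.
Hydraulic radius R = A/P = 0.7855/2.246 = 0.3497 m.
V = (1/n) R^(2/3) √S = (1/0.028) × 0.3497^(2/3) × √0.034 = 3.269 m/s. Hydraulic depth D_h = A/T = 0.7855/1.628 = 0.4826 m.
Froude number Fr = V/√(g·D_h) = 3.269/√(9.81×0.4826) = 1.5, which is greater than 1, so the flow is supercritical.

supercritical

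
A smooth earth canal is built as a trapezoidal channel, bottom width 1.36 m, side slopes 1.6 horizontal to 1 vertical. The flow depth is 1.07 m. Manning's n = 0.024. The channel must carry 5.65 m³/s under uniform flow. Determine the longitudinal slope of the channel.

With bottom width b = 1.36 m and side slope z = 1.6: A = (b + zy)y = (1.36 + 1.6×1.07)×1.07 = 3.287 m²; P = b + 2y√(1+z²) = 1.36 + 2×1.07×1.887 = 5.398 m.
Hydraulic radius R = A/P = 3.287/5.398 = 0.609 m.
From Manning's equation, S = [nQ / (1 A R^(2/3))]² = [0.024 × 5.65 / (1 × 3.287 × 0.609^(2/3))]² = 0.0033.

S = 0.0033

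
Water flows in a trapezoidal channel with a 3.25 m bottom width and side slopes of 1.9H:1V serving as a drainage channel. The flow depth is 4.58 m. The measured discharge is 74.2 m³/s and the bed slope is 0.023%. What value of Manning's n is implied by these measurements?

With bottom width b = 3.25 m and side slope z = 1.9: A = (b + zy)y = (3.25 + 1.9×4.58)×4.58 = 54.74 m²; P = b + 2y√(1+z²) = 3.25 + 2×4.58×2.147 = 22.92 m.
Hydraulic radius R = A/P = 54.74/22.92 = 2.389 m.
Rearranging Manning's equation: n = (1/Q) A R^(2/3) S^(1/2) = (1/74.2) × 54.74 × 2.389^(2/3) × √0.00023 = 0.02.

n = 0.02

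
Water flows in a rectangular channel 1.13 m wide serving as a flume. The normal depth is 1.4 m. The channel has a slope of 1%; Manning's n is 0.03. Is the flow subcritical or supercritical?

Flow area A = b·y = 1.13 × 1.4 = 1.582 m². Wetted perimeter P = b + 2y = 1.13 + 2×1.4 = 3.93 m.
Hydraulic radius R = A/P = 1.582/3.93 = 0.4025 m.
V = (1/n) R^(2/3) √S = (1/0.03) × 0.4025^(2/3) × √0.01 = 1.817 m/s. Hydraulic depth D_h = A/T = 1.582/1.13 = 1.4 m.
Froude number Fr = V/√(g·D_h) = 1.817/√(9.81×1.4) = 0.49, which is less than 1, so the flow is subcritical.

subcritical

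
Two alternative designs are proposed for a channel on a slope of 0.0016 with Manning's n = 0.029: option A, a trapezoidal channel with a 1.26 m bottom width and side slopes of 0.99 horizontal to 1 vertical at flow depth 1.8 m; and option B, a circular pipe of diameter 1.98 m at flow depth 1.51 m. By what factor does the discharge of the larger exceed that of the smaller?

2.78

Channel A: With bottom width b = 1.26 m and side slope z = 0.99: A = (b + zy)y = (1.26 + 0.99×1.8)×1.8 = 5.476 m²; P = b + 2y√(1+z²) = 1.26 + 2×1.8×1.407 = 6.326 m. Hydraulic radius R = A/P = 5.476/6.326 = 0.8656 m. Q_A = (1/0.029)·5.476·0.8656^(2/3)·√0.0016 = 6.86 m³/s.
Channel B: For a circular section of diameter D = 1.98 m at depth y = 1.51 m, the central angle is θ = 2 arccos(1 − 2y/D) = 4.248 rad. Then A = (D²/8)(θ − sin θ) = 2.52 m² and P = Dθ/2 = 4.205 m. Hydraulic radius R = A/P = 2.52/4.205 = 0.5992 m. Q_B = (1/0.029)·2.52·0.5992^(2/3)·√0.0016 = 2.47 m³/s.
The larger discharge is 6.86 m³/s and the smaller is 2.47 m³/s; the ratio is 2.78.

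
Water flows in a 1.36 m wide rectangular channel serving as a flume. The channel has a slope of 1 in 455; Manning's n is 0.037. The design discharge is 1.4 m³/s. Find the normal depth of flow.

Manning's equation rearranged: A R^(2/3) = nQ / (1·√S) = 0.037 × 1.4 / (√0.002198) = 1.105.
Trying y = 1.05 m: A R^(2/3) = 0.7916 — low.
Trying y = 1.56 m: A R^(2/3) = 1.289 — high.
Trying y = 1.37 m: A R^(2/3) = 1.101 — ≈ 1.105.

y_n = 1.37 m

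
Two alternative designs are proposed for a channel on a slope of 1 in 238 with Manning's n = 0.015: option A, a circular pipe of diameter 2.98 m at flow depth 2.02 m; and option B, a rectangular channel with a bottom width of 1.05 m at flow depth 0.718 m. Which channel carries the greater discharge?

channel A

Channel A: For a circular section of diameter D = 2.98 m at depth y = 2.02 m, the central angle is θ = 2 arccos(1 − 2y/D) = 3.869 rad. Then A = (D²/8)(θ − sin θ) = 5.033 m² and P = Dθ/2 = 5.765 m. Hydraulic radius R = A/P = 5.033/5.765 = 0.873 m. Q_A = (1/0.015)·5.033·0.873^(2/3)·√0.004202 = 19.87 m³/s.
Channel B: Flow area A = b·y = 1.05 × 0.718 = 0.7539 m². Wetted perimeter P = b + 2y = 1.05 + 2×0.718 = 2.486 m. Hydraulic radius R = A/P = 0.7539/2.486 = 0.3033 m. Q_B = (1/0.015)·0.7539·0.3033^(2/3)·√0.004202 = 1.471 m³/s.
Q_A = 19.87 m³/s vs Q_B = 1.471 m³/s, so channel A carries more.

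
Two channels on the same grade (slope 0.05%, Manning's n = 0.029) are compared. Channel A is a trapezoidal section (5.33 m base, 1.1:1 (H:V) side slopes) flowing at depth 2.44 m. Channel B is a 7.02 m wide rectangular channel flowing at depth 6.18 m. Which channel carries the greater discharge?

channel B

Channel A: With bottom width b = 5.33 m and side slope z = 1.1: A = (b + zy)y = (5.33 + 1.1×2.44)×2.44 = 19.55 m²; P = b + 2y√(1+z²) = 5.33 + 2×2.44×1.487 = 12.58 m. Hydraulic radius R = A/P = 19.55/12.58 = 1.554 m. Q_A = (1/0.029)·19.55·1.554^(2/3)·√0.0005 = 20.23 m³/s.
Channel B: Flow area A = b·y = 7.02 × 6.18 = 43.38 m². Wetted perimeter P = b + 2y = 7.02 + 2×6.18 = 19.38 m. Hydraulic radius R = A/P = 43.38/19.38 = 2.239 m. Q_B = (1/0.029)·43.38·2.239^(2/3)·√0.0005 = 57.24 m³/s.
Q_A = 20.23 m³/s vs Q_B = 57.24 m³/s, so channel B carries more.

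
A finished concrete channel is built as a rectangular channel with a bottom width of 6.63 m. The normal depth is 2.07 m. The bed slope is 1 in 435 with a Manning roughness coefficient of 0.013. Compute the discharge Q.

Flow area A = b·y = 6.63 × 2.07 = 13.72 m². Wetted perimeter P = b + 2y = 6.63 + 2×2.07 = 10.77 m.
Hydraulic radius R = A/P = 13.72/10.77 = 1.274 m.
Manning's equation: Q = (1/n) A R^(2/3) S^(1/2) = (1/0.013) × 13.72 × 1.274^(2/3) × 0.002299^(1/2) = 59.5 m³/s.

Q = 59.5 m³/s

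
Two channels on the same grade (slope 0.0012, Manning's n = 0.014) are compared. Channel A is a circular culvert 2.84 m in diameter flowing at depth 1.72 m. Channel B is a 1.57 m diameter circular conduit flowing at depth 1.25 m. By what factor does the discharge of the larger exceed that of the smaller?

3.4

Channel A: For a circular section of diameter D = 2.84 m at depth y = 1.72 m, the central angle is θ = 2 arccos(1 − 2y/D) = 3.567 rad. Then A = (D²/8)(θ − sin θ) = 4.013 m² and P = Dθ/2 = 5.066 m. Hydraulic radius R = A/P = 4.013/5.066 = 0.7922 m. Q_A = (1/0.014)·4.013·0.7922^(2/3)·√0.0012 = 8.501 m³/s.
Channel B: For a circular section of diameter D = 1.57 m at depth y = 1.25 m, the central angle is θ = 2 arccos(1 − 2y/D) = 4.41 rad. Then A = (D²/8)(θ − sin θ) = 1.653 m² and P = Dθ/2 = 3.462 m. Hydraulic radius R = A/P = 1.653/3.462 = 0.4775 m. Q_B = (1/0.014)·1.653·0.4775^(2/3)·√0.0012 = 2.498 m³/s.
The larger discharge is 8.501 m³/s and the smaller is 2.498 m³/s; the ratio is 3.4.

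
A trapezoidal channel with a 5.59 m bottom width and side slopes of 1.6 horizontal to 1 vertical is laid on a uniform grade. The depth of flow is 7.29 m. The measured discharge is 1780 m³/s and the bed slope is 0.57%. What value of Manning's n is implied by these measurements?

With bottom width b = 5.59 m and side slope z = 1.6: A = (b + zy)y = (5.59 + 1.6×7.29)×7.29 = 125.8 m²; P = b + 2y√(1+z²) = 5.59 + 2×7.29×1.887 = 33.1 m.
Hydraulic radius R = A/P = 125.8/33.1 = 3.8 m.
Rearranging Manning's equation: n = (1/Q) A R^(2/3) S^(1/2) = (1/1780) × 125.8 × 3.8^(2/3) × √0.0057 = 0.013.

n = 0.013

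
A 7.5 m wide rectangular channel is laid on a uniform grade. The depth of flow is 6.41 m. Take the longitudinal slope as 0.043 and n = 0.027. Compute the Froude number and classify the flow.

supercritical

Flow area A = b·y = 7.5 × 6.41 = 48.08 m². Wetted perimeter P = b + 2y = 7.5 + 2×6.41 = 20.32 m.
Hydraulic radius R = A/P = 48.08/20.32 = 2.366 m.
V = (1/n) R^(2/3) √S = (1/0.027) × 2.366^(2/3) × √0.043 = 13.64 m/s. Hydraulic depth D_h = A/T = 48.08/7.5 = 6.41 m.
Froude number Fr = V/√(g·D_h) = 13.64/√(9.81×6.41) = 1.72, which is greater than 1, so the flow is supercritical.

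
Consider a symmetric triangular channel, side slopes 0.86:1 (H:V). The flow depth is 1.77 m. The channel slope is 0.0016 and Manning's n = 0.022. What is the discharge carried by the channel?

Q = 3.4 m³/s

For a triangular section with side slope z = 0.86: A = zy² = 0.86×1.77² = 2.694 m²; P = 2y√(1+z²) = 2×1.77×1.319 = 4.669 m.
Hydraulic radius R = A/P = 2.694/4.669 = 0.5771 m.
Manning's equation: Q = (1/n) A R^(2/3) S^(1/2) = (1/0.022) × 2.694 × 0.5771^(2/3) × 0.0016^(1/2) = 3.4 m³/s.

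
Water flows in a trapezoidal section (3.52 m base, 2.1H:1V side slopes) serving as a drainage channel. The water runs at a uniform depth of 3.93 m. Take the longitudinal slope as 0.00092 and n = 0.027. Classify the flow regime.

With bottom width b = 3.52 m and side slope z = 2.1: A = (b + zy)y = (3.52 + 2.1×3.93)×3.93 = 46.27 m²; P = b + 2y√(1+z²) = 3.52 + 2×3.93×2.326 = 21.8 m.
Hydraulic radius R = A/P = 46.27/21.8 = 2.122 m.
V = (1/n) R^(2/3) √S = (1/0.027) × 2.122^(2/3) × √0.00092 = 1.855 m/s. Hydraulic depth D_h = A/T = 46.27/20.03 = 2.31 m.
Froude number Fr = V/√(g·D_h) = 1.855/√(9.81×2.31) = 0.39, which is less than 1, so the flow is subcritical.

subcritical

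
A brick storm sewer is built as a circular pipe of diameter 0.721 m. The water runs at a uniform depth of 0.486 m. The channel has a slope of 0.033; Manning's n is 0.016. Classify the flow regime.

For a circular section of diameter D = 0.721 m at depth y = 0.486 m, the central angle is θ = 2 arccos(1 − 2y/D) = 3.853 rad. Then A = (D²/8)(θ − sin θ) = 0.2928 m² and P = Dθ/2 = 1.389 m.
Hydraulic radius R = A/P = 0.2928/1.389 = 0.2108 m.
V = (1/n) R^(2/3) √S = (1/0.016) × 0.2108^(2/3) × √0.033 = 4.021 m/s. Hydraulic depth D_h = A/T = 0.2928/0.6759 = 0.4331 m.
Froude number Fr = V/√(g·D_h) = 4.021/√(9.81×0.4331) = 1.95, which is greater than 1, so the flow is supercritical.

supercritical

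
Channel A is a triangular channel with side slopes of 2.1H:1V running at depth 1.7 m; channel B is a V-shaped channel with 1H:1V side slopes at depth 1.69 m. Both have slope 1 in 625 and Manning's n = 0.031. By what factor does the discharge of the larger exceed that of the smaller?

Channel A: For a triangular section with side slope z = 2.1: A = zy² = 2.1×1.7² = 6.069 m²; P = 2y√(1+z²) = 2×1.7×2.326 = 7.908 m. Hydraulic radius R = A/P = 6.069/7.908 = 0.7674 m. Q_A = (1/0.031)·6.069·0.7674^(2/3)·√0.0016 = 6.564 m³/s.
Channel B: For a triangular section with side slope z = 1: A = zy² = 1×1.69² = 2.856 m²; P = 2y√(1+z²) = 2×1.69×1.414 = 4.78 m. Hydraulic radius R = A/P = 2.856/4.78 = 0.5975 m. Q_B = (1/0.031)·2.856·0.5975^(2/3)·√0.0016 = 2.614 m³/s.
The larger discharge is 6.564 m³/s and the smaller is 2.614 m³/s; the ratio is 2.51.

2.51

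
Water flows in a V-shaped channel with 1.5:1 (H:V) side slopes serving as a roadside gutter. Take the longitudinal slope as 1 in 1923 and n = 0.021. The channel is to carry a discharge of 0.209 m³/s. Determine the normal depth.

y_n = 0.577 m

Manning's equation rearranged: A R^(2/3) = nQ / (1·√S) = 0.021 × 0.209 / (√0.00052) = 0.1925.
Trying y = 0.404 m: A R^(2/3) = 0.07456 — short.
Trying y = 0.684 m: A R^(2/3) = 0.3036 — over.
Trying y = 0.577 m: A R^(2/3) = 0.1929 — close enough.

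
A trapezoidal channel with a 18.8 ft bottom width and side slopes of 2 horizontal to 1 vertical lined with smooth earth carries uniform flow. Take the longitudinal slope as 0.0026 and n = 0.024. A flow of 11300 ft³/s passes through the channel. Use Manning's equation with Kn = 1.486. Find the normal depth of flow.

y_n = 16.1 ft

Manning's equation rearranged: A R^(2/3) = nQ / (1.486·√S) = 0.024 × 11300 / (1.486 × √0.0026) = 3579.
Try y = 18.1 ft: A R^(2/3) = 4615 — over.
Try y = 16.1 ft: A R^(2/3) = 3564 — ≈ 3579.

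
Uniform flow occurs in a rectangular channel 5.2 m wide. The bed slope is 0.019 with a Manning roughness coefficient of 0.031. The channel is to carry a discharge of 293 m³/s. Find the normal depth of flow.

y_n = 8.07 m

Manning's equation rearranged: A R^(2/3) = nQ / (1·√S) = 0.031 × 293 / (√0.019) = 65.9.
At y = 5.68 m: A R^(2/3) = 43.44 — too small.
At y = 8.07 m: A R^(2/3) = 65.87 — matches.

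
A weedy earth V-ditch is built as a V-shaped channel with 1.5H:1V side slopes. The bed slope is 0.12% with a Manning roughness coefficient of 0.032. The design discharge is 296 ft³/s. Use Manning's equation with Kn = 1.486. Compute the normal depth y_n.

y_n = 7.56 ft

Manning's equation rearranged: A R^(2/3) = nQ / (1.486·√S) = 0.032 × 296 / (1.486 × √0.0012) = 184.
Trying y = 5.63 ft: A R^(2/3) = 83.85 — short.
Trying y = 8.21 ft: A R^(2/3) = 229.3 — over.
Trying y = 7.56 ft: A R^(2/3) = 184 — close enough.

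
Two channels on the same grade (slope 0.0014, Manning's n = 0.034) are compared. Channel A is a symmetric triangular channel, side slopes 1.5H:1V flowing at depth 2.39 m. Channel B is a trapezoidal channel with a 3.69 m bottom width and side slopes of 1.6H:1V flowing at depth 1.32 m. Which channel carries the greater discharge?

channel A

Channel A: For a triangular section with side slope z = 1.5: A = zy² = 1.5×2.39² = 8.568 m²; P = 2y√(1+z²) = 2×2.39×1.803 = 8.617 m. Hydraulic radius R = A/P = 8.568/8.617 = 0.9943 m. Q_A = (1/0.034)·8.568·0.9943^(2/3)·√0.0014 = 9.393 m³/s.
Channel B: With bottom width b = 3.69 m and side slope z = 1.6: A = (b + zy)y = (3.69 + 1.6×1.32)×1.32 = 7.659 m²; P = b + 2y√(1+z²) = 3.69 + 2×1.32×1.887 = 8.671 m. Hydraulic radius R = A/P = 7.659/8.671 = 0.8832 m. Q_B = (1/0.034)·7.659·0.8832^(2/3)·√0.0014 = 7.759 m³/s.
Q_A = 9.393 m³/s vs Q_B = 7.759 m³/s, so channel A carries more.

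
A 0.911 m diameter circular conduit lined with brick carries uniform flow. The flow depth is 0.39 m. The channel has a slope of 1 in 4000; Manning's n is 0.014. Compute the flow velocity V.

For a circular section of diameter D = 0.911 m at depth y = 0.39 m, the central angle is θ = 2 arccos(1 − 2y/D) = 2.853 rad. Then A = (D²/8)(θ − sin θ) = 0.2664 m² and P = Dθ/2 = 1.3 m.
Hydraulic radius R = A/P = 0.2664/1.3 = 0.205 m.
From Manning's equation, V = (1/n) R^(2/3) S^(1/2) = (1/0.014) × 0.205^(2/3) × 0.00025^(1/2) = 0.393 m/s.

V = 0.393 m/s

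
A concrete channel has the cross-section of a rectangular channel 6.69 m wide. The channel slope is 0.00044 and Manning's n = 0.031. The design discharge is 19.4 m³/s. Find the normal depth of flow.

Manning's equation rearranged: A R^(2/3) = nQ / (1·√S) = 0.031 × 19.4 / (√0.00044) = 28.67.
Try y = 3.43 m: A R^(2/3) = 32.6 — too large.
Try y = 2.12 m: A R^(2/3) = 16.87 — too small.
Try y = 3.12 m: A R^(2/3) = 28.72 — close enough.

y_n = 3.12 m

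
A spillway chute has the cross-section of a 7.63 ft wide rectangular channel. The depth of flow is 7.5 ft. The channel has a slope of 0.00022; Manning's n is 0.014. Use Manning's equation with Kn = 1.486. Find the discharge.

Q = 167 ft³/s

Flow area A = b·y = 7.63 × 7.5 = 57.23 ft². Wetted perimeter P = b + 2y = 7.63 + 2×7.5 = 22.63 ft.
Hydraulic radius R = A/P = 57.23/22.63 = 2.529 ft.
Manning's equation: Q = (1.486/n) A R^(2/3) S^(1/2) = (1.486/0.014) × 57.23 × 2.529^(2/3) × 0.00022^(1/2) = 167 ft³/s.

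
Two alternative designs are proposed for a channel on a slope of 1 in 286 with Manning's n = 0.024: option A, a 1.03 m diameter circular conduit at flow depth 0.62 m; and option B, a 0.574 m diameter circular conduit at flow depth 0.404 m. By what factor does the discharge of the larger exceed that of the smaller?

3.81

Channel A: For a circular section of diameter D = 1.03 m at depth y = 0.62 m, the central angle is θ = 2 arccos(1 − 2y/D) = 3.552 rad. Then A = (D²/8)(θ − sin θ) = 0.524 m² and P = Dθ/2 = 1.829 m. Hydraulic radius R = A/P = 0.524/1.829 = 0.2864 m. Q_A = (1/0.024)·0.524·0.2864^(2/3)·√0.003497 = 0.561 m³/s.
Channel B: For a circular section of diameter D = 0.574 m at depth y = 0.404 m, the central angle is θ = 2 arccos(1 − 2y/D) = 3.981 rad. Then A = (D²/8)(θ − sin θ) = 0.1946 m² and P = Dθ/2 = 1.143 m. Hydraulic radius R = A/P = 0.1946/1.143 = 0.1703 m. Q_B = (1/0.024)·0.1946·0.1703^(2/3)·√0.003497 = 0.1474 m³/s.
The larger discharge is 0.561 m³/s and the smaller is 0.1474 m³/s; the ratio is 3.81.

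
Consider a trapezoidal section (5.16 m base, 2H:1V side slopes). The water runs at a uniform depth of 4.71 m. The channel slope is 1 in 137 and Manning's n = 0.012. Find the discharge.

With bottom width b = 5.16 m and side slope z = 2: A = (b + zy)y = (5.16 + 2×4.71)×4.71 = 68.67 m²; P = b + 2y√(1+z²) = 5.16 + 2×4.71×2.236 = 26.22 m.
Hydraulic radius R = A/P = 68.67/26.22 = 2.619 m.
Manning's equation: Q = (1/n) A R^(2/3) S^(1/2) = (1/0.012) × 68.67 × 2.619^(2/3) × 0.007299^(1/2) = 929 m³/s.

Q = 929 m³/s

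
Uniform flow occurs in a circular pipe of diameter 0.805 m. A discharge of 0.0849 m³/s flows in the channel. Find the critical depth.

y_c = 0.17 m

At critical depth, Q² T / (g A³) = 1, i.e. A³/T = Q²/g = 0.0849²/9.81 = 0.0007348.
Trying y = 0.212 m: A³/T = 0.001731 — over.
Trying y = 0.147 m: A³/T = 0.0004136 — short.
Trying y = 0.17 m: A³/T = 0.0007311 — ≈ 0.0007348.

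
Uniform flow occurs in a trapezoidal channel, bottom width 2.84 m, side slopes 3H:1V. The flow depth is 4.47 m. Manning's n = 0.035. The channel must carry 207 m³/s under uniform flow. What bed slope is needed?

With bottom width b = 2.84 m and side slope z = 3: A = (b + zy)y = (2.84 + 3×4.47)×4.47 = 72.64 m²; P = b + 2y√(1+z²) = 2.84 + 2×4.47×3.162 = 31.11 m.
Hydraulic radius R = A/P = 72.64/31.11 = 2.335 m.
From Manning's equation, S = [nQ / (1 A R^(2/3))]² = [0.035 × 207 / (1 × 72.64 × 2.335^(2/3))]² = 0.00321.

S = 0.00321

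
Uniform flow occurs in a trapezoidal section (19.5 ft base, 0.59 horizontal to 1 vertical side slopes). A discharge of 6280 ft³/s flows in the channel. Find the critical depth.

y_c = 12.9 ft

At critical depth, Q² T / (g A³) = 1, i.e. A³/T = Q²/g = 6280²/32.2 = 1225000.
At y = 11.2 ft: A³/T = 764200 — low.
At y = 15.8 ft: A³/T = 2476000 — high.
At y = 12.9 ft: A³/T = 1232000 — close enough.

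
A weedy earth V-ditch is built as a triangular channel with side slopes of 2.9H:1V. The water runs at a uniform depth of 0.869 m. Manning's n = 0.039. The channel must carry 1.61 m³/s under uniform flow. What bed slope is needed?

S = 0.00269

For a triangular section with side slope z = 2.9: A = zy² = 2.9×0.869² = 2.19 m²; P = 2y√(1+z²) = 2×0.869×3.068 = 5.331 m.
Hydraulic radius R = A/P = 2.19/5.331 = 0.4108 m.
From Manning's equation, S = [nQ / (1 A R^(2/3))]² = [0.039 × 1.61 / (1 × 2.19 × 0.4108^(2/3))]² = 0.00269.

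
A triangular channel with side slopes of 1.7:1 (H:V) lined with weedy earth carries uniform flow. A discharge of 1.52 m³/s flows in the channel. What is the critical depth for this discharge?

At critical depth, Q² T / (g A³) = 1, i.e. A³/T = Q²/g = 1.52²/9.81 = 0.2355.
Trying y = 0.758 m: A³/T = 0.3616 — over.
Trying y = 0.696 m: A³/T = 0.236 — matches.

y_c = 0.696 m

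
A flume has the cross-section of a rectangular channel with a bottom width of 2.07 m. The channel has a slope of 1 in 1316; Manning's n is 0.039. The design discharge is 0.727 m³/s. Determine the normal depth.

Manning's equation rearranged: A R^(2/3) = nQ / (1·√S) = 0.039 × 0.727 / (√0.0007599) = 1.029.
Try y = 0.73 m: A R^(2/3) = 0.8583 — low.
Try y = 0.832 m: A R^(2/3) = 1.028 — ≈ 1.029.

y_n = 0.832 m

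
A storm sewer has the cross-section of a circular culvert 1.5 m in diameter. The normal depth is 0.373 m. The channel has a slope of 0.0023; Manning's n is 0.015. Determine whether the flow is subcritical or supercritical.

For a circular section of diameter D = 1.5 m at depth y = 0.373 m, the central angle is θ = 2 arccos(1 − 2y/D) = 2.088 rad. Then A = (D²/8)(θ − sin θ) = 0.3429 m² and P = Dθ/2 = 1.566 m.
Hydraulic radius R = A/P = 0.3429/1.566 = 0.2189 m.
V = (1/n) R^(2/3) √S = (1/0.015) × 0.2189^(2/3) × √0.0023 = 1.161 m/s. Hydraulic depth D_h = A/T = 0.3429/1.297 = 0.2644 m.
Froude number Fr = V/√(g·D_h) = 1.161/√(9.81×0.2644) = 0.721, which is less than 1, so the flow is subcritical.

subcritical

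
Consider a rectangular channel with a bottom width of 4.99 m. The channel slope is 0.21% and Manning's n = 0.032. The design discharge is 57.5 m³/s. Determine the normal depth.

Manning's equation rearranged: A R^(2/3) = nQ / (1·√S) = 0.032 × 57.5 / (√0.0021) = 40.15.
At y = 6.07 m: A R^(2/3) = 44.29 — over.
At y = 4.99 m: A R^(2/3) = 34.96 — short.
At y = 5.59 m: A R^(2/3) = 40.12 — close enough.

y_n = 5.59 m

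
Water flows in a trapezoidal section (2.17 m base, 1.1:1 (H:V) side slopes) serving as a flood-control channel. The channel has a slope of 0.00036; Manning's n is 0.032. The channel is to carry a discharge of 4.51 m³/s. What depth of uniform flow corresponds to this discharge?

y_n = 1.82 m

Manning's equation rearranged: A R^(2/3) = nQ / (1·√S) = 0.032 × 4.51 / (√0.00036) = 7.606.
Trying y = 1.4 m: A R^(2/3) = 4.551 — low.
Trying y = 2.11 m: A R^(2/3) = 10.23 — high.
Trying y = 1.82 m: A R^(2/3) = 7.601 — ≈ 7.606.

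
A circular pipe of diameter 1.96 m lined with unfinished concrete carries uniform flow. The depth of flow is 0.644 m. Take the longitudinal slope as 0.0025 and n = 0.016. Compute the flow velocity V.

For a circular section of diameter D = 1.96 m at depth y = 0.644 m, the central angle is θ = 2 arccos(1 − 2y/D) = 2.442 rad. Then A = (D²/8)(θ − sin θ) = 0.8632 m² and P = Dθ/2 = 2.393 m.
Hydraulic radius R = A/P = 0.8632/2.393 = 0.3607 m.
From Manning's equation, V = (1/n) R^(2/3) S^(1/2) = (1/0.016) × 0.3607^(2/3) × 0.0025^(1/2) = 1.58 m/s.

V = 1.58 m/s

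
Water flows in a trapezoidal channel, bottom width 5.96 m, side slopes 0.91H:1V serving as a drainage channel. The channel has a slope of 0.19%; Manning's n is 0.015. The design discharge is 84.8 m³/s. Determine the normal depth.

Manning's equation rearranged: A R^(2/3) = nQ / (1·√S) = 0.015 × 84.8 / (√0.0019) = 29.18.
Trying y = 2.86 m: A R^(2/3) = 36.08 — over.
Trying y = 1.96 m: A R^(2/3) = 18.52 — short.
Trying y = 2.54 m: A R^(2/3) = 29.19 — matches.

y_n = 2.54 m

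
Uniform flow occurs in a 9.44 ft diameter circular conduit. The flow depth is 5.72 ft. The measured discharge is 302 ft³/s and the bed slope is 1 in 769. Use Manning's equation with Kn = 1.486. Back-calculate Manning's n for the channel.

n = 0.015

For a circular section of diameter D = 9.44 ft at depth y = 5.72 ft, the central angle is θ = 2 arccos(1 − 2y/D) = 3.569 rad. Then A = (D²/8)(θ − sin θ) = 44.36 ft² and P = Dθ/2 = 16.84 ft.
Hydraulic radius R = A/P = 44.36/16.84 = 2.634 ft.
Rearranging Manning's equation: n = (1.486/Q) A R^(2/3) S^(1/2) = (1.486/302) × 44.36 × 2.634^(2/3) × √0.0013 = 0.015.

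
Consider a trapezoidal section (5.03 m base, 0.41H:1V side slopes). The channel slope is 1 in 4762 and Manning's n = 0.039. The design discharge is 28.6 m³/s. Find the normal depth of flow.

Manning's equation rearranged: A R^(2/3) = nQ / (1·√S) = 0.039 × 28.6 / (√0.00021) = 76.97.
At y = 6.61 m: A R^(2/3) = 97.94 — high.
At y = 4.51 m: A R^(2/3) = 50.87 — low.
At y = 5.76 m: A R^(2/3) = 77.07 — ≈ 76.97.

y_n = 5.76 m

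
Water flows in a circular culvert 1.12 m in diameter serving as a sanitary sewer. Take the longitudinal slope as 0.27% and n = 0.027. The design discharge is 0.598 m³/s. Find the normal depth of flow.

Manning's equation rearranged: A R^(2/3) = nQ / (1·√S) = 0.027 × 0.598 / (√0.0027) = 0.3107.
Try y = 0.611 m: A R^(2/3) = 0.2437 — low.
Try y = 0.715 m: A R^(2/3) = 0.3108 — matches.

y_n = 0.715 m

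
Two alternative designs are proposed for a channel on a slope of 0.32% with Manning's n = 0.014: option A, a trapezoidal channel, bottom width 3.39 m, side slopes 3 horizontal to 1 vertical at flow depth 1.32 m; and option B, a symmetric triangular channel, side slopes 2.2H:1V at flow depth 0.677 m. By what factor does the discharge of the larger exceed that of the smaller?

Channel A: With bottom width b = 3.39 m and side slope z = 3: A = (b + zy)y = (3.39 + 3×1.32)×1.32 = 9.702 m²; P = b + 2y√(1+z²) = 3.39 + 2×1.32×3.162 = 11.74 m. Hydraulic radius R = A/P = 9.702/11.74 = 0.8265 m. Q_A = (1/0.014)·9.702·0.8265^(2/3)·√0.0032 = 34.53 m³/s.
Channel B: For a triangular section with side slope z = 2.2: A = zy² = 2.2×0.677² = 1.008 m²; P = 2y√(1+z²) = 2×0.677×2.417 = 3.272 m. Hydraulic radius R = A/P = 1.008/3.272 = 0.3082 m. Q_B = (1/0.014)·1.008·0.3082^(2/3)·√0.0032 = 1.859 m³/s.
The larger discharge is 34.53 m³/s and the smaller is 1.859 m³/s; the ratio is 18.6.

18.6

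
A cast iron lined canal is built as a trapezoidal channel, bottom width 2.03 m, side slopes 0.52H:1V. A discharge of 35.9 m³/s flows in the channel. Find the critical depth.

y_c = 2.54 m

At critical depth, Q² T / (g A³) = 1, i.e. A³/T = Q²/g = 35.9²/9.81 = 131.4.
At y = 2.09 m: A³/T = 65.76 — short.
At y = 3.22 m: A³/T = 315.5 — over.
At y = 2.54 m: A³/T = 132 — close enough.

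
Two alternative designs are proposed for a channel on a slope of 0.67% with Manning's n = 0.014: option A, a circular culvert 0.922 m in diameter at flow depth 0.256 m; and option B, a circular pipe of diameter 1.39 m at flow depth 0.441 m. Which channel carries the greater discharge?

channel B

Channel A: For a circular section of diameter D = 0.922 m at depth y = 0.256 m, the central angle is θ = 2 arccos(1 − 2y/D) = 2.22 rad. Then A = (D²/8)(θ − sin θ) = 0.1512 m² and P = Dθ/2 = 1.023 m. Hydraulic radius R = A/P = 0.1512/1.023 = 0.1478 m. Q_A = (1/0.014)·0.1512·0.1478^(2/3)·√0.0067 = 0.2472 m³/s.
Channel B: For a circular section of diameter D = 1.39 m at depth y = 0.441 m, the central angle is θ = 2 arccos(1 − 2y/D) = 2.393 rad. Then A = (D²/8)(θ − sin θ) = 0.4137 m² and P = Dθ/2 = 1.663 m. Hydraulic radius R = A/P = 0.4137/1.663 = 0.2487 m. Q_B = (1/0.014)·0.4137·0.2487^(2/3)·√0.0067 = 0.9566 m³/s.
Q_A = 0.2472 m³/s vs Q_B = 0.9566 m³/s, so channel B carries more.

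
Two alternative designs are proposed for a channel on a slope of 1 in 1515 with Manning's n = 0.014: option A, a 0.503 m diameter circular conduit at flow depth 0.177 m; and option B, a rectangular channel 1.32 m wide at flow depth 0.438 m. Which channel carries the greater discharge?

channel B

Channel A: For a circular section of diameter D = 0.503 m at depth y = 0.177 m, the central angle is θ = 2 arccos(1 − 2y/D) = 2.54 rad. Then A = (D²/8)(θ − sin θ) = 0.06244 m² and P = Dθ/2 = 0.6388 m. Hydraulic radius R = A/P = 0.06244/0.6388 = 0.09774 m. Q_A = (1/0.014)·0.06244·0.09774^(2/3)·√0.0006601 = 0.02431 m³/s.
Channel B: Flow area A = b·y = 1.32 × 0.438 = 0.5782 m². Wetted perimeter P = b + 2y = 1.32 + 2×0.438 = 2.196 m. Hydraulic radius R = A/P = 0.5782/2.196 = 0.2633 m. Q_B = (1/0.014)·0.5782·0.2633^(2/3)·√0.0006601 = 0.4358 m³/s.
Q_A = 0.02431 m³/s vs Q_B = 0.4358 m³/s, so channel B carries more.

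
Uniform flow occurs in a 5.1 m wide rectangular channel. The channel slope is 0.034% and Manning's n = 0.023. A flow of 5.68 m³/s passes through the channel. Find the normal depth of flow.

y_n = 1.46 m

Manning's equation rearranged: A R^(2/3) = nQ / (1·√S) = 0.023 × 5.68 / (√0.00034) = 7.085.
Try y = 1.59 m: A R^(2/3) = 7.997 — over.
Try y = 1.09 m: A R^(2/3) = 4.644 — short.
Try y = 1.46 m: A R^(2/3) = 7.086 — ≈ 7.085.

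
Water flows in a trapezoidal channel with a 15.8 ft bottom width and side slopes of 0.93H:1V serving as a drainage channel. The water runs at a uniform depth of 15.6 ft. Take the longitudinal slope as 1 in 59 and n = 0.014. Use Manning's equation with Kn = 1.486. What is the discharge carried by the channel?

Q = 26300 ft³/s

With bottom width b = 15.8 ft and side slope z = 0.93: A = (b + zy)y = (15.8 + 0.93×15.6)×15.6 = 472.8 ft²; P = b + 2y√(1+z²) = 15.8 + 2×15.6×1.366 = 58.41 ft.
Hydraulic radius R = A/P = 472.8/58.41 = 8.095 ft.
Manning's equation: Q = (1.486/n) A R^(2/3) S^(1/2) = (1.486/0.014) × 472.8 × 8.095^(2/3) × 0.01695^(1/2) = 26300 ft³/s.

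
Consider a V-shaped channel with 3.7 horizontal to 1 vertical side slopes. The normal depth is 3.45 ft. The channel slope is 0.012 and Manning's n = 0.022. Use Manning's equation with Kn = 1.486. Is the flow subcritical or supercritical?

For a triangular section with side slope z = 3.7: A = zy² = 3.7×3.45² = 44.04 ft²; P = 2y√(1+z²) = 2×3.45×3.833 = 26.45 ft.
Hydraulic radius R = A/P = 44.04/26.45 = 1.665 ft.
V = (1.486/n) R^(2/3) √S = (1.486/0.022) × 1.665^(2/3) × √0.012 = 10.4 ft/s. Hydraulic depth D_h = A/T = 44.04/25.53 = 1.725 ft.
Froude number Fr = V/√(g·D_h) = 10.4/√(32.2×1.725) = 1.39, which is greater than 1, so the flow is supercritical.

supercritical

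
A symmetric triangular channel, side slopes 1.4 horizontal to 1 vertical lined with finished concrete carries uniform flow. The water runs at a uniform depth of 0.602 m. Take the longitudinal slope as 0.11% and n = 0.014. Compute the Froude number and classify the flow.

For a triangular section with side slope z = 1.4: A = zy² = 1.4×0.602² = 0.5074 m²; P = 2y√(1+z²) = 2×0.602×1.72 = 2.071 m.
Hydraulic radius R = A/P = 0.5074/2.071 = 0.2449 m.
V = (1/n) R^(2/3) √S = (1/0.014) × 0.2449^(2/3) × √0.0011 = 0.9274 m/s. Hydraulic depth D_h = A/T = 0.5074/1.686 = 0.301 m.
Froude number Fr = V/√(g·D_h) = 0.9274/√(9.81×0.301) = 0.54, which is less than 1, so the flow is subcritical.

subcritical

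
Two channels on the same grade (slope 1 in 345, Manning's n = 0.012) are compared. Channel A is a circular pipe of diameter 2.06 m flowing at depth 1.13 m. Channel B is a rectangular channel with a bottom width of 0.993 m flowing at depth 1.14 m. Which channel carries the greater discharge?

channel A

Channel A: For a circular section of diameter D = 2.06 m at depth y = 1.13 m, the central angle is θ = 2 arccos(1 − 2y/D) = 3.336 rad. Then A = (D²/8)(θ − sin θ) = 1.872 m² and P = Dθ/2 = 3.436 m. Hydraulic radius R = A/P = 1.872/3.436 = 0.5448 m. Q_A = (1/0.012)·1.872·0.5448^(2/3)·√0.002899 = 5.603 m³/s.
Channel B: Flow area A = b·y = 0.993 × 1.14 = 1.132 m². Wetted perimeter P = b + 2y = 0.993 + 2×1.14 = 3.273 m. Hydraulic radius R = A/P = 1.132/3.273 = 0.3459 m. Q_B = (1/0.012)·1.132·0.3459^(2/3)·√0.002899 = 2.502 m³/s.
Q_A = 5.603 m³/s vs Q_B = 2.502 m³/s, so channel A carries more.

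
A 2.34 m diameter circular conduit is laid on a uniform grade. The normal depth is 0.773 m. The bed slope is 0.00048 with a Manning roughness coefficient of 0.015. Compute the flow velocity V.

V = 0.835 m/s

For a circular section of diameter D = 2.34 m at depth y = 0.773 m, the central angle is θ = 2 arccos(1 − 2y/D) = 2.449 rad. Then A = (D²/8)(θ − sin θ) = 1.239 m² and P = Dθ/2 = 2.866 m.
Hydraulic radius R = A/P = 1.239/2.866 = 0.4325 m.
From Manning's equation, V = (1/n) R^(2/3) S^(1/2) = (1/0.015) × 0.4325^(2/3) × 0.00048^(1/2) = 0.835 m/s.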